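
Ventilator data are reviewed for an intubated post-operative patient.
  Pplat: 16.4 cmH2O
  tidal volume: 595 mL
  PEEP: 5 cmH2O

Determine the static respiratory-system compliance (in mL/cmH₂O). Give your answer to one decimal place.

52.2

Cstat = Vt / (Pplat − PEEP) = 595 / (16.4 − 5) = 595 / 11.4 = 52.193 mL/cmH2O.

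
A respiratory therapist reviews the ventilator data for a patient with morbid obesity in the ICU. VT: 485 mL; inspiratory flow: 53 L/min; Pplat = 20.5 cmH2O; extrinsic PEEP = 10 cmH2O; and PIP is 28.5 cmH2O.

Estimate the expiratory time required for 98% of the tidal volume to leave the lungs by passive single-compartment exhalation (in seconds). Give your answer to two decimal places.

Flow: 53 L/min ÷ 60 = 0.8833 L/s.
R = (PIP − Pplat)/V̇ = (28.5 − 20.5) / 0.8833 = 8.0/0.8833 = 9.057 cmH2O·s/L.
C = Vt/(Pplat − PEEP) = 485.0 / (20.5 − 10) = 485.0/10.5 = 46.19 mL/cmH2O.
τ = R × C = 9.057 × 0.04619 L/cmH2O = 0.4183 s.
t = −τ·ln(1 − 0.98) = −0.4183·ln(0.02) = 1.636 s.

1.64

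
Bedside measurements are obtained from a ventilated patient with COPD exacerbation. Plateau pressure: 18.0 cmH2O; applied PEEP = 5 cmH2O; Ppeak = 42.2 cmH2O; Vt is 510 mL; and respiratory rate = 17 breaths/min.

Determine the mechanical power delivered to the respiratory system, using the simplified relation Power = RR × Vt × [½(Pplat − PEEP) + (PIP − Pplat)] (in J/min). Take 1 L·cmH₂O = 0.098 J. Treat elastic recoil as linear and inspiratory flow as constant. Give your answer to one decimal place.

26.1

Per-breath work = Vt × [½(Pplat−PEEP) + (PIP−Pplat)] = 0.510 × [0.5×13.0 + 24.2] = 0.510 × 30.7 = 15.657 L·cmH2O.
Power = 17 × 15.657 = 266.17 L·cmH2O/min.
× 0.098 J/(L·cmH2O) → 26.085 J/min.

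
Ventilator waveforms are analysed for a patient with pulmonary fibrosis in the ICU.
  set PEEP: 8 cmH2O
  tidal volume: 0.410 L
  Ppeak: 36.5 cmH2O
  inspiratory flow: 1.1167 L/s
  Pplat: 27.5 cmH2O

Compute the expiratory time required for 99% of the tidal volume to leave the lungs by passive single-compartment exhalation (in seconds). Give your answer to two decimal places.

R = (PIP − Pplat)/V̇ = (36.5 − 27.5) / 1.1167 = 9.0/1.1167 = 8.059 cmH2O·s/L.
C = Vt/(Pplat − PEEP) = 410.0 / (27.5 − 8) = 410.0/19.5 = 21.026 mL/cmH2O.
τ = R × C = 8.059 × 0.02103 L/cmH2O = 0.1695 s.
t = −τ·ln(1 − 0.99) = −0.1695·ln(0.01) = 0.7806 s.

0.78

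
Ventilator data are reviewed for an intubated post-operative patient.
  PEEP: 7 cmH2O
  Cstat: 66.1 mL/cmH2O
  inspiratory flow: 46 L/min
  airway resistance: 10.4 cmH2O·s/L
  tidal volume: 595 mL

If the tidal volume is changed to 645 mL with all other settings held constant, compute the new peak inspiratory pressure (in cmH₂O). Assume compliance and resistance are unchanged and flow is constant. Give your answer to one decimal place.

24.7

Flow: 46 L/min ÷ 60 = 0.7667 L/s.
PIP = Vt/C + R·V̇ + PEEP (constant-flow equation of motion).
Only the elastic term changes: ΔPIP = ΔVt / C = (645 − 595) / 66.1 = 0.7564 cmH2O.
Original PIP = 595/66.1 + 10.4×0.7667 + 7 = 23.975 cmH2O; new PIP = 23.975 + (0.7564) = 24.731 cmH2O.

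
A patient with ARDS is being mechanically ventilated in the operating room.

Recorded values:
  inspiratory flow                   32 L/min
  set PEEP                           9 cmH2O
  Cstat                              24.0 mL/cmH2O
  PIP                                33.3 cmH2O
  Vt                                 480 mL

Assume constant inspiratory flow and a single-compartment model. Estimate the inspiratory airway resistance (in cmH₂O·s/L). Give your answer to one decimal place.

8.1

Flow: 32 L/min ÷ 60 = 0.5333 L/s.
Equation of motion (constant flow): PIP = Vt/C + R·V̇ + PEEP.
R·V̇ = PIP − Vt/C − PEEP = 33.3 − 480/24.0 − 9 = 33.3 − 20.0 − 9 = 4.3 cmH2O.
R = 4.3 / 0.5333 = 8.063 cmH2O·s/L.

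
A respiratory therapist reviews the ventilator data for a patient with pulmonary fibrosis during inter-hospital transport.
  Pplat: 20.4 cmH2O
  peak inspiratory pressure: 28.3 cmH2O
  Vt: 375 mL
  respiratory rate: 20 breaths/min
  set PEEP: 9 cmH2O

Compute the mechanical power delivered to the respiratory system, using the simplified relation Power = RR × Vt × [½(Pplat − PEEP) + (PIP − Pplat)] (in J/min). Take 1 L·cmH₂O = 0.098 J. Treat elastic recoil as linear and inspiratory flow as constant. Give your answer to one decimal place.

Per-breath work = Vt × [½(Pplat−PEEP) + (PIP−Pplat)] = 0.375 × [0.5×11.4 + 7.9] = 0.375 × 13.6 = 5.1 L·cmH2O.
Power = 20 × 5.1 = 102.0 L·cmH2O/min.
× 0.098 J/(L·cmH2O) → 9.996 J/min.

10.0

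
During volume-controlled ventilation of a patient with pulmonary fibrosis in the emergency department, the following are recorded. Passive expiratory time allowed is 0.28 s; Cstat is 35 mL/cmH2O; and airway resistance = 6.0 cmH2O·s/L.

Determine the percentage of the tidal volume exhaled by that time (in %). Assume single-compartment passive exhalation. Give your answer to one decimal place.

73.6

τ = R × C = 6.0 × 35 mL/cmH2O = 6.0 × 0.035 L/cmH2O = 0.21 s.
Passive exhalation: V(t)/V₀ = e^(−t/τ) = e^(−0.28/0.21) = 0.2636.
Fraction exhaled = 1 − 0.2636 = 0.7364 → 73.64%.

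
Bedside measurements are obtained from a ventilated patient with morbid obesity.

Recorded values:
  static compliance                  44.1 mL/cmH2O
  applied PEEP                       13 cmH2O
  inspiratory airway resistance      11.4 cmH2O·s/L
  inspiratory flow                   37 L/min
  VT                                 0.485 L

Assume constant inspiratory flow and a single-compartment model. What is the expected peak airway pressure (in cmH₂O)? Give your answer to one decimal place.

31.0

Flow: 37 L/min ÷ 60 = 0.6167 L/s.
Equation of motion (constant flow): PIP = Vt/C + R·V̇ + PEEP.
PIP = 485/44.1 + 11.4×0.6167 + 13 = 10.998 + 7.03 + 13 = 31.028 cmH2O.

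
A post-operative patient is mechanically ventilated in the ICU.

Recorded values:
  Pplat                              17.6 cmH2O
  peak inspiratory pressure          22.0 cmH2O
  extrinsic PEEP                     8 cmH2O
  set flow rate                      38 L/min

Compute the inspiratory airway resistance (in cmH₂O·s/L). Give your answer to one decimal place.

6.9

Flow: 38 L/min ÷ 60 = 0.6333 L/s.
Raw = (PIP − Pplat) / flow = (22.0 − 17.6) / 0.6333 = 4.4 / 0.6333 = 6.948 cmH2O·s/L.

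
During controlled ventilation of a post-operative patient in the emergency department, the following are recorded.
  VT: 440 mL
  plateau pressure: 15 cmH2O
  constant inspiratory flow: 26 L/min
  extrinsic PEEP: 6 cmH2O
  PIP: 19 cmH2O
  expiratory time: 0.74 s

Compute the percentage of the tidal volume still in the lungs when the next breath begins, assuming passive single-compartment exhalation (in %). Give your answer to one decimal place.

Flow: 26 L/min ÷ 60 = 0.4333 L/s.
R = (PIP − Pplat)/V̇ = (19 − 15) / 0.4333 = 4.0/0.4333 = 9.231 cmH2O·s/L.
C = Vt/(Pplat − PEEP) = 440.0 / (15 − 6) = 440.0/9.0 = 48.889 mL/cmH2O.
τ = R × C = 9.231 × 0.04889 L/cmH2O = 0.4513 s.
Fraction remaining at end-expiration = e^(−Te/τ) = e^(−0.74/0.4513) = 0.194 → 19.4%.

19.4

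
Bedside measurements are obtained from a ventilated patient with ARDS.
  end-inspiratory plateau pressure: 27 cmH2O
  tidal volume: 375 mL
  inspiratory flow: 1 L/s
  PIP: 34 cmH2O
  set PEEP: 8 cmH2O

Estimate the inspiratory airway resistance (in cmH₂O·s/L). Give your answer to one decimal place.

7.0

Raw = (PIP − Pplat) / flow = (34 − 27) / 1 = 7.0 / 1 = 7.0 cmH2O·s/L.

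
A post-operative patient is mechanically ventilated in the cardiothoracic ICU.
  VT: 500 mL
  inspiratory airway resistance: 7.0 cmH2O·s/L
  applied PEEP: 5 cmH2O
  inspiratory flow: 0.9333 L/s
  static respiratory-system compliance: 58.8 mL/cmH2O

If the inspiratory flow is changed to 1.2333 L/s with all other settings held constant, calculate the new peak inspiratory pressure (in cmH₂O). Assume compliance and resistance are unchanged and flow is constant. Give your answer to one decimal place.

PIP = Vt/C + R·V̇ + PEEP (constant-flow equation of motion).
Only the resistive term changes: ΔPIP = R × ΔV̇ = 7.0 × (1.2333 − 0.9333) = 7.0 × 0.3 = 2.1 cmH2O.
Original PIP = 500/58.8 + 7.0×0.9333 + 5 = 20.037 cmH2O; new PIP = 20.037 + (2.1) = 22.137 cmH2O.

22.1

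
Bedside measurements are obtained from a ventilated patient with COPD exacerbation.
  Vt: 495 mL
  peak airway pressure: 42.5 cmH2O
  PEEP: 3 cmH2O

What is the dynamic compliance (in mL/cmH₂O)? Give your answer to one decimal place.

12.5

Dynamic compliance = Vt / (PIP − PEEP) = 495 / (42.5 − 3) = 495 / 39.5 = 12.532 mL/cmH2O.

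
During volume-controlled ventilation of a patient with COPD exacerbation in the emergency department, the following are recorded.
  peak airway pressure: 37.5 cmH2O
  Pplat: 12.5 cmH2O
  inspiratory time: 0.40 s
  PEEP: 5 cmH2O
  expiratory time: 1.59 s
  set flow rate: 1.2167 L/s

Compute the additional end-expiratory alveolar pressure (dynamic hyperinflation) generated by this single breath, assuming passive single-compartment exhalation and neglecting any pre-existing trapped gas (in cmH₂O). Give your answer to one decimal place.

Vt = flow × Ti = 1.2167 L/s × 0.40 s × 1000 mL/L = 486.68 mL.
R = (PIP − Pplat)/V̇ = (37.5 − 12.5) / 1.2167 = 25.0/1.2167 = 20.547 cmH2O·s/L.
C = Vt/(Pplat − PEEP) = 486.68 / (12.5 − 5) = 486.68/7.5 = 64.891 mL/cmH2O.
τ = R × C = 20.547 × 0.06489 L/cmH2O = 1.333 s.
Fraction remaining = e^(−Te/τ) = e^(−1.59/1.333) = 0.3034; trapped volume = 486.68 × 0.3034 = 147.66 mL.
Additional alveolar pressure from trapping ≈ V_trapped / C = 147.66 / 64.891 = 2.276 cmH2O.

2.3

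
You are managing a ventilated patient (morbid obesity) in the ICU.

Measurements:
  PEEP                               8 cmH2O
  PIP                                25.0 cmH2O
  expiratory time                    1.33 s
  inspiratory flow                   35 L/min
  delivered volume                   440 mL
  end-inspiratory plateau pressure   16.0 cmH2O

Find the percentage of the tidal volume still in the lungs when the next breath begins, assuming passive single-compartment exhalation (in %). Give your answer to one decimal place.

20.9

Flow: 35 L/min ÷ 60 = 0.5833 L/s.
R = (PIP − Pplat)/V̇ = (25.0 − 16.0) / 0.5833 = 9.0/0.5833 = 15.429 cmH2O·s/L.
C = Vt/(Pplat − PEEP) = 440.0 / (16.0 − 8) = 440.0/8.0 = 55.0 mL/cmH2O.
τ = R × C = 15.429 × 0.055 L/cmH2O = 0.8486 s.
Fraction remaining at end-expiration = e^(−Te/τ) = e^(−1.33/0.8486) = 0.2086 → 20.86%.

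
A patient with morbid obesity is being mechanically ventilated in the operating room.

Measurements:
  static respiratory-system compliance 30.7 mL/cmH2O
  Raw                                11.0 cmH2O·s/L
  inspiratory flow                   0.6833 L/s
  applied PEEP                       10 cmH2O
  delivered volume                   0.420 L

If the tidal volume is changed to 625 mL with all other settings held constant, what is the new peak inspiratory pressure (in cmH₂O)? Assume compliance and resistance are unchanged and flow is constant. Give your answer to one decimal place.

37.9

PIP = Vt/C + R·V̇ + PEEP (constant-flow equation of motion).
Only the elastic term changes: ΔPIP = ΔVt / C = (625 − 420) / 30.7 = 6.678 cmH2O.
Original PIP = 420/30.7 + 11.0×0.6833 + 10 = 31.197 cmH2O; new PIP = 31.197 + (6.678) = 37.875 cmH2O.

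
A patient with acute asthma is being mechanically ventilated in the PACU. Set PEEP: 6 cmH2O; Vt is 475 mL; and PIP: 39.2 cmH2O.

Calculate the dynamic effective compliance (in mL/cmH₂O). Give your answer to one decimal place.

14.3

Dynamic compliance = Vt / (PIP − PEEP) = 475 / (39.2 − 6) = 475 / 33.2 = 14.307 mL/cmH2O.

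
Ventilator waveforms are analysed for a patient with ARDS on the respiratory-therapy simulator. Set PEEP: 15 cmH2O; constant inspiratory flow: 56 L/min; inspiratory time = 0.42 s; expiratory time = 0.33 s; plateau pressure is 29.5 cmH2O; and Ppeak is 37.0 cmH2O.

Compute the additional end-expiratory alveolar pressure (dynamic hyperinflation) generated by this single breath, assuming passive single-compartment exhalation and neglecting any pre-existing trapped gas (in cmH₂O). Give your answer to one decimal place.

Flow: 56 L/min ÷ 60 = 0.9333 L/s.
Vt = flow × Ti = 0.9333 L/s × 0.42 s × 1000 mL/L = 391.99 mL.
R = (PIP − Pplat)/V̇ = (37.0 − 29.5) / 0.9333 = 7.5/0.9333 = 8.036 cmH2O·s/L.
C = Vt/(Pplat − PEEP) = 391.99 / (29.5 − 15) = 391.99/14.5 = 27.034 mL/cmH2O.
τ = R × C = 8.036 × 0.02703 L/cmH2O = 0.2172 s.
Fraction remaining = e^(−Te/τ) = e^(−0.33/0.2172) = 0.2189; trapped volume = 391.99 × 0.2189 = 85.807 mL.
Additional alveolar pressure from trapping ≈ V_trapped / C = 85.807 / 27.034 = 3.174 cmH2O.

3.2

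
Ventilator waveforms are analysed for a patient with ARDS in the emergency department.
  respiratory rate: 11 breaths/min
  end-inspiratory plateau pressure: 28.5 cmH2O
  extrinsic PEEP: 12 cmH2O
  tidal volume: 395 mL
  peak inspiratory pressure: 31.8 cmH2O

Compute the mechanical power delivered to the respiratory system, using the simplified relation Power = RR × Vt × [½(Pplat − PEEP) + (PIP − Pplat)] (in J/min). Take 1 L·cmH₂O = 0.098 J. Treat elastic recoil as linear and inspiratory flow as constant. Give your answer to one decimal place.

Per-breath work = Vt × [½(Pplat−PEEP) + (PIP−Pplat)] = 0.395 × [0.5×16.5 + 3.3] = 0.395 × 11.55 = 4.562 L·cmH2O.
Power = 11 × 4.562 = 50.182 L·cmH2O/min.
× 0.098 J/(L·cmH2O) → 4.918 J/min.

4.9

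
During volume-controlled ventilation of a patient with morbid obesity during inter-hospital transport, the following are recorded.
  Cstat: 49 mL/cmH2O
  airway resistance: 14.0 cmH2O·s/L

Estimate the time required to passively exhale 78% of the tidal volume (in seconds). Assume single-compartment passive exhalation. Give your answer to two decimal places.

τ = R × C = 14.0 × 49 mL/cmH2O = 14.0 × 0.049 L/cmH2O = 0.686 s.
Exhaled fraction f = 1 − e^(−t/τ) → t = −τ·ln(1 − f) = −0.686·ln(0.22) = 1.039 s.

1.04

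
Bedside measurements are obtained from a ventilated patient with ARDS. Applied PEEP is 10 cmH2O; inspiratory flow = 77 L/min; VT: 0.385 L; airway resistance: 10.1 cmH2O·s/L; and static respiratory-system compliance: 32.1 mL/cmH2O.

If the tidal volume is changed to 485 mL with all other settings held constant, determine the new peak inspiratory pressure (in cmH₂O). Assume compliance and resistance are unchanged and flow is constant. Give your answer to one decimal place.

Flow: 77 L/min ÷ 60 = 1.2833 L/s.
PIP = Vt/C + R·V̇ + PEEP (constant-flow equation of motion).
Only the elastic term changes: ΔPIP = ΔVt / C = (485 − 385) / 32.1 = 3.115 cmH2O.
Original PIP = 385/32.1 + 10.1×1.2833 + 10 = 34.955 cmH2O; new PIP = 34.955 + (3.115) = 38.07 cmH2O.

38.1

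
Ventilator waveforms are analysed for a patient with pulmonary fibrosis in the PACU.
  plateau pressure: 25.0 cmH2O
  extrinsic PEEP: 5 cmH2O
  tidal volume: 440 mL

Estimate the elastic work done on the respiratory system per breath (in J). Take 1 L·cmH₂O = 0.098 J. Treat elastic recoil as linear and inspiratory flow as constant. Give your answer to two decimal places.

0.43

Elastic work ≈ ½ × (Pplat − PEEP) × Vt = 0.5 × (25.0 − 5) × 0.440 L = 0.5 × 20.0 × 0.440 = 4.4 L·cmH2O.
× 0.098 J/(L·cmH2O) → 0.4312 J.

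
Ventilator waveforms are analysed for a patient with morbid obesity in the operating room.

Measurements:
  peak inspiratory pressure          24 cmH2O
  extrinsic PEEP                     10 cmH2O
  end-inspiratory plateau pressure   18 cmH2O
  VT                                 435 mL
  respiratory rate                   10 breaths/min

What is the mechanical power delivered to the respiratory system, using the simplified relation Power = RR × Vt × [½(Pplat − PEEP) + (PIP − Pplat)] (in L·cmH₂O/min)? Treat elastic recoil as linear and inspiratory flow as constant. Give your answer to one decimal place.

Per-breath work = Vt × [½(Pplat−PEEP) + (PIP−Pplat)] = 0.435 × [0.5×8.0 + 6.0] = 0.435 × 10.0 = 4.35 L·cmH2O.
Power = 10 × 4.35 = 43.5 L·cmH2O/min.

43.5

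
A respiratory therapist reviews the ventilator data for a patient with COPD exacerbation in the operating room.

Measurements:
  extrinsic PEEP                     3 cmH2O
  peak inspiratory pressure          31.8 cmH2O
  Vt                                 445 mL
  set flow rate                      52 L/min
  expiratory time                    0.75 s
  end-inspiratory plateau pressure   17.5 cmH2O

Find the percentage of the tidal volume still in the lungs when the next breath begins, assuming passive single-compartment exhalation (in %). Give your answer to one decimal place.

22.7

Flow: 52 L/min ÷ 60 = 0.8667 L/s.
R = (PIP − Pplat)/V̇ = (31.8 − 17.5) / 0.8667 = 14.3/0.8667 = 16.499 cmH2O·s/L.
C = Vt/(Pplat − PEEP) = 445.0 / (17.5 − 3) = 445.0/14.5 = 30.69 mL/cmH2O.
τ = R × C = 16.499 × 0.03069 L/cmH2O = 0.5064 s.
Fraction remaining at end-expiration = e^(−Te/τ) = e^(−0.75/0.5064) = 0.2274 → 22.74%.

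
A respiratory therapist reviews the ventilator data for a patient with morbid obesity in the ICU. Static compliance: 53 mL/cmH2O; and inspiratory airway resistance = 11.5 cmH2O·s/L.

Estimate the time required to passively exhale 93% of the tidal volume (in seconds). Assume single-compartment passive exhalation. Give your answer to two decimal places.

τ = R × C = 11.5 × 53 mL/cmH2O = 11.5 × 0.053 L/cmH2O = 0.6095 s.
Exhaled fraction f = 1 − e^(−t/τ) → t = −τ·ln(1 − f) = −0.6095·ln(0.07) = 1.621 s.

1.62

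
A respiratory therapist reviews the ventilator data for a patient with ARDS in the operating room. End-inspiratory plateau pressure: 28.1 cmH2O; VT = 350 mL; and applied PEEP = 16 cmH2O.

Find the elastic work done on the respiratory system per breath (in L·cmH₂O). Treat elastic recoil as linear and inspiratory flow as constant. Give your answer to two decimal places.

2.12

Elastic work ≈ ½ × (Pplat − PEEP) × Vt = 0.5 × (28.1 − 16) × 0.350 L = 0.5 × 12.1 × 0.350 = 2.118 L·cmH2O.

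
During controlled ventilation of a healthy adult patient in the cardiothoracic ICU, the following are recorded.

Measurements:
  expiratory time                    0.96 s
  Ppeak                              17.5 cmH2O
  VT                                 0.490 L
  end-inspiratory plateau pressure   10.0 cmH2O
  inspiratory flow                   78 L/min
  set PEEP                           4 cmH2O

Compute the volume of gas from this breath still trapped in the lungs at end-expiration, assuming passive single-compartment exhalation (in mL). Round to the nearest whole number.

Flow: 78 L/min ÷ 60 = 1.3 L/s.
R = (PIP − Pplat)/V̇ = (17.5 − 10.0) / 1.3 = 7.5/1.3 = 5.769 cmH2O·s/L.
C = Vt/(Pplat − PEEP) = 490.0 / (10.0 − 4) = 490.0/6.0 = 81.667 mL/cmH2O.
τ = R × C = 5.769 × 0.08167 L/cmH2O = 0.4712 s.
Fraction remaining = e^(−Te/τ) = e^(−0.96/0.4712) = 0.1304.
Trapped volume = 490.0 × 0.1304 = 63.896 mL.

64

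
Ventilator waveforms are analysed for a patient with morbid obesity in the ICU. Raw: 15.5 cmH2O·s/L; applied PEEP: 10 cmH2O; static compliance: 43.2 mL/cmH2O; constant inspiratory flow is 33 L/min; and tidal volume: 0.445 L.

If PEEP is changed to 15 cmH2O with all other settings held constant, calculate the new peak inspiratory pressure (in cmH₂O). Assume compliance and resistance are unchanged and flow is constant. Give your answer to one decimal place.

Flow: 33 L/min ÷ 60 = 0.55 L/s.
PIP = Vt/C + R·V̇ + PEEP (constant-flow equation of motion).
Only the baseline term changes: ΔPIP = ΔPEEP = 15 − 10 = 5.0 cmH2O.
Original PIP = 445/43.2 + 15.5×0.55 + 10 = 28.826 cmH2O; new PIP = 28.826 + (5.0) = 33.826 cmH2O.

33.8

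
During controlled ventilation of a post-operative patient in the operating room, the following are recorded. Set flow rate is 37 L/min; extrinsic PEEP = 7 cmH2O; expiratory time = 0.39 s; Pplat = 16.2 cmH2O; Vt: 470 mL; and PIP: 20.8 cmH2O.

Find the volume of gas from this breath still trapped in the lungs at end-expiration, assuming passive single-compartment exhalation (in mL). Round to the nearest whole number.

169

Flow: 37 L/min ÷ 60 = 0.6167 L/s.
R = (PIP − Pplat)/V̇ = (20.8 − 16.2) / 0.6167 = 4.6/0.6167 = 7.459 cmH2O·s/L.
C = Vt/(Pplat − PEEP) = 470.0 / (16.2 − 7) = 470.0/9.2 = 51.087 mL/cmH2O.
τ = R × C = 7.459 × 0.05109 L/cmH2O = 0.3811 s.
Fraction remaining = e^(−Te/τ) = e^(−0.39/0.3811) = 0.3594.
Trapped volume = 470.0 × 0.3594 = 168.92 mL.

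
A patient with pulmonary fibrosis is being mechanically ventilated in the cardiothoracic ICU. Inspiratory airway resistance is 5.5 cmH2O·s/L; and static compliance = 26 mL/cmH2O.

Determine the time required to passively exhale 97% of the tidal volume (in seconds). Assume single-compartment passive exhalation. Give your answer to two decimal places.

τ = R × C = 5.5 × 26 mL/cmH2O = 5.5 × 0.026 L/cmH2O = 0.143 s.
Exhaled fraction f = 1 − e^(−t/τ) → t = −τ·ln(1 − f) = −0.143·ln(0.03) = 0.5014 s.

0.50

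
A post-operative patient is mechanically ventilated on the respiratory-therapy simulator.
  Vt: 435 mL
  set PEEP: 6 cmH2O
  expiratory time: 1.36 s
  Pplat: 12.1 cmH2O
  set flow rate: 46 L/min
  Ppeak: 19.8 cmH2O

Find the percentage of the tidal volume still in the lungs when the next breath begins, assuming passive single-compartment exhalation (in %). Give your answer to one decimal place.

Flow: 46 L/min ÷ 60 = 0.7667 L/s.
R = (PIP − Pplat)/V̇ = (19.8 − 12.1) / 0.7667 = 7.7/0.7667 = 10.043 cmH2O·s/L.
C = Vt/(Pplat − PEEP) = 435.0 / (12.1 − 6) = 435.0/6.1 = 71.311 mL/cmH2O.
τ = R × C = 10.043 × 0.07131 L/cmH2O = 0.7162 s.
Fraction remaining at end-expiration = e^(−Te/τ) = e^(−1.36/0.7162) = 0.1497 → 14.97%.

15.0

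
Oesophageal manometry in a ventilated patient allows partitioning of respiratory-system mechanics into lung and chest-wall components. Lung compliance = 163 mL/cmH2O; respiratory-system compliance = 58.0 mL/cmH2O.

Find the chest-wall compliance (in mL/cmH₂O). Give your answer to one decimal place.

90.0

1/Ccw = 1/Crs − 1/CL.
1/Ccw = 1/58.0 − 1/163 = 0.01111.
Ccw = 90.009 mL/cmH2O.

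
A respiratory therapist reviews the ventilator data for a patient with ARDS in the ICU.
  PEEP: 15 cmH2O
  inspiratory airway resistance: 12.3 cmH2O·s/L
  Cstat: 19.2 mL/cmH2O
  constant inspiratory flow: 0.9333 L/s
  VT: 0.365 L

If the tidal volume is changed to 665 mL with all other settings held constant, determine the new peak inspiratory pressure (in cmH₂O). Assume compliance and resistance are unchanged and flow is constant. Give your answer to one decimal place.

61.1

PIP = Vt/C + R·V̇ + PEEP (constant-flow equation of motion).
Only the elastic term changes: ΔPIP = ΔVt / C = (665 − 365) / 19.2 = 15.625 cmH2O.
Original PIP = 365/19.2 + 12.3×0.9333 + 15 = 45.49 cmH2O; new PIP = 45.49 + (15.625) = 61.115 cmH2O.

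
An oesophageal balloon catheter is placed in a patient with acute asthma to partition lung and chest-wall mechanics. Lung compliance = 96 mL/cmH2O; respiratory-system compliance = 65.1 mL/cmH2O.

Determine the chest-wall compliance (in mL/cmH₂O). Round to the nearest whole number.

1/Ccw = 1/Crs − 1/CL.
1/Ccw = 1/65.1 − 1/96 = 0.004944.
Ccw = 202.27 mL/cmH2O.

202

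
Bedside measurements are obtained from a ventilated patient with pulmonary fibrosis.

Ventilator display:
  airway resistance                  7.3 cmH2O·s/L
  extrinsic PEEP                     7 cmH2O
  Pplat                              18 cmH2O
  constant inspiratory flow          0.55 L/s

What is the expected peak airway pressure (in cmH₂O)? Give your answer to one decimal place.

PIP = Pplat + Raw × flow = 18 + 7.3 × 0.55 = 18 + 4.015 = 22.015 cmH2O.

22.0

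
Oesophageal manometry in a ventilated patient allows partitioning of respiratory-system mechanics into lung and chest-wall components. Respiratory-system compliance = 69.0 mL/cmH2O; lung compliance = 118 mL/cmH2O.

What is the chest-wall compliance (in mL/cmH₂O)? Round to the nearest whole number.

1/Ccw = 1/Crs − 1/CL.
1/Ccw = 1/69.0 − 1/118 = 0.006018.
Ccw = 166.17 mL/cmH2O.

166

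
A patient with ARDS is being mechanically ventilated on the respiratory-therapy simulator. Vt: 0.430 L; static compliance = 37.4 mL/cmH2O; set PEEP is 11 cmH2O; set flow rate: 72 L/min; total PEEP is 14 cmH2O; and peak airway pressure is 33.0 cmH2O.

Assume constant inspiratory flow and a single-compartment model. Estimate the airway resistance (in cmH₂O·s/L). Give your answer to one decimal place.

6.3

Flow: 72 L/min ÷ 60 = 1.2 L/s.
Total PEEP = 14 cmH2O (set 11 + intrinsic 3); this is the baseline alveolar pressure.
Equation of motion (constant flow): PIP = Vt/C + R·V̇ + PEEP.
R·V̇ = PIP − Vt/C − PEEP = 33.0 − 430/37.4 − 14 = 33.0 − 11.497 − 14 = 7.503 cmH2O.
R = 7.503 / 1.2 = 6.253 cmH2O·s/L.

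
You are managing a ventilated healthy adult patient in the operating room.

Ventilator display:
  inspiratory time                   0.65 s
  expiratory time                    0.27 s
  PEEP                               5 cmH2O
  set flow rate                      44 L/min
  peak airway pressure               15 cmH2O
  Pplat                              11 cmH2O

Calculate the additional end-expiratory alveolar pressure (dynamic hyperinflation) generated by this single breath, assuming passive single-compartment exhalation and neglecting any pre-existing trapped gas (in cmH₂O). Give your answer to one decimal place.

3.2

Flow: 44 L/min ÷ 60 = 0.7333 L/s.
Vt = flow × Ti = 0.7333 L/s × 0.65 s × 1000 mL/L = 476.65 mL.
R = (PIP − Pplat)/V̇ = (15 − 11) / 0.7333 = 4.0/0.7333 = 5.455 cmH2O·s/L.
C = Vt/(Pplat − PEEP) = 476.65 / (11 − 5) = 476.65/6.0 = 79.442 mL/cmH2O.
τ = R × C = 5.455 × 0.07944 L/cmH2O = 0.4333 s.
Fraction remaining = e^(−Te/τ) = e^(−0.27/0.4333) = 0.5363; trapped volume = 476.65 × 0.5363 = 255.63 mL.
Additional alveolar pressure from trapping ≈ V_trapped / C = 255.63 / 79.442 = 3.218 cmH2O.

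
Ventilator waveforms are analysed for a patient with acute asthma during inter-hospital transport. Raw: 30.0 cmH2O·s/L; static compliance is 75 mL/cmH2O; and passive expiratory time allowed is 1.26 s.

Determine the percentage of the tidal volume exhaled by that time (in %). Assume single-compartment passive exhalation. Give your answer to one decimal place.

42.9

τ = R × C = 30.0 × 75 mL/cmH2O = 30.0 × 0.075 L/cmH2O = 2.25 s.
Passive exhalation: V(t)/V₀ = e^(−t/τ) = e^(−1.26/2.25) = 0.5712.
Fraction exhaled = 1 − 0.5712 = 0.4288 → 42.88%.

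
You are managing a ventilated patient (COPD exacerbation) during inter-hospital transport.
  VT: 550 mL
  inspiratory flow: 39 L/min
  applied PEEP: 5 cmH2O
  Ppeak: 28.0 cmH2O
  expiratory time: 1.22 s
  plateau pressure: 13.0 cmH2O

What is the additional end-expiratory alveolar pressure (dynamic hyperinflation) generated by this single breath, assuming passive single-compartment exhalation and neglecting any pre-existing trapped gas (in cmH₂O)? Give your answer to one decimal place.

Flow: 39 L/min ÷ 60 = 0.65 L/s.
R = (PIP − Pplat)/V̇ = (28.0 − 13.0) / 0.65 = 15.0/0.65 = 23.077 cmH2O·s/L.
C = Vt/(Pplat − PEEP) = 550.0 / (13.0 − 5) = 550.0/8.0 = 68.75 mL/cmH2O.
τ = R × C = 23.077 × 0.06875 L/cmH2O = 1.587 s.
Fraction remaining = e^(−Te/τ) = e^(−1.22/1.587) = 0.4636; trapped volume = 550.0 × 0.4636 = 254.98 mL.
Additional alveolar pressure from trapping ≈ V_trapped / C = 254.98 / 68.75 = 3.709 cmH2O.

3.7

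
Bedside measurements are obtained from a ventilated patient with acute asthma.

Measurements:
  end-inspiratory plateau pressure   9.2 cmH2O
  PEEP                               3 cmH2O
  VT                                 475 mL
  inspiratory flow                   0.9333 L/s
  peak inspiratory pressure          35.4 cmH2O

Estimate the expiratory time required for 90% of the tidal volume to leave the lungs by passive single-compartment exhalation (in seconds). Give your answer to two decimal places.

4.95

R = (PIP − Pplat)/V̇ = (35.4 − 9.2) / 0.9333 = 26.2/0.9333 = 28.072 cmH2O·s/L.
C = Vt/(Pplat − PEEP) = 475.0 / (9.2 − 3) = 475.0/6.2 = 76.613 mL/cmH2O.
τ = R × C = 28.072 × 0.07661 L/cmH2O = 2.151 s.
t = −τ·ln(1 − 0.90) = −2.151·ln(0.1) = 4.953 s.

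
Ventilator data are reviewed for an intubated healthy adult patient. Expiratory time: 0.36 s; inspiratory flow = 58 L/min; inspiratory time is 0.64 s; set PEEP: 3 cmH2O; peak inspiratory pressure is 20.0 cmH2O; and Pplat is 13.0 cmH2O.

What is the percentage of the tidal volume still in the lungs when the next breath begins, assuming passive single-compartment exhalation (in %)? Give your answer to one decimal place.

Flow: 58 L/min ÷ 60 = 0.9667 L/s.
Vt = flow × Ti = 0.9667 L/s × 0.64 s × 1000 mL/L = 618.69 mL.
R = (PIP − Pplat)/V̇ = (20.0 − 13.0) / 0.9667 = 7.0/0.9667 = 7.241 cmH2O·s/L.
C = Vt/(Pplat − PEEP) = 618.69 / (13.0 − 3) = 618.69/10.0 = 61.869 mL/cmH2O.
τ = R × C = 7.241 × 0.06187 L/cmH2O = 0.448 s.
Fraction remaining at end-expiration = e^(−Te/τ) = e^(−0.36/0.448) = 0.4477 → 44.77%.

44.8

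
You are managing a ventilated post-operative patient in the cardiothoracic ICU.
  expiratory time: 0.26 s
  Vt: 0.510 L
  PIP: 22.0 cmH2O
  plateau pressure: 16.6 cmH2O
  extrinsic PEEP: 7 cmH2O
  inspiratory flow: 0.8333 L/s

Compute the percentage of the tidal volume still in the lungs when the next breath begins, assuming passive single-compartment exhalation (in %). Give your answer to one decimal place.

R = (PIP − Pplat)/V̇ = (22.0 − 16.6) / 0.8333 = 5.4/0.8333 = 6.48 cmH2O·s/L.
C = Vt/(Pplat − PEEP) = 510.0 / (16.6 − 7) = 510.0/9.6 = 53.125 mL/cmH2O.
τ = R × C = 6.48 × 0.05313 L/cmH2O = 0.3443 s.
Fraction remaining at end-expiration = e^(−Te/τ) = e^(−0.26/0.3443) = 0.4699 → 46.99%.

47.0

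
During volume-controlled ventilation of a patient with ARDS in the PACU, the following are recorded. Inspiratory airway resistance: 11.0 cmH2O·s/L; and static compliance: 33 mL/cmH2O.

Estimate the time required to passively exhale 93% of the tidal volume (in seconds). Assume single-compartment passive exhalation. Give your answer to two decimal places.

0.97

τ = R × C = 11.0 × 33 mL/cmH2O = 11.0 × 0.033 L/cmH2O = 0.363 s.
Exhaled fraction f = 1 − e^(−t/τ) → t = −τ·ln(1 − f) = −0.363·ln(0.07) = 0.9653 s.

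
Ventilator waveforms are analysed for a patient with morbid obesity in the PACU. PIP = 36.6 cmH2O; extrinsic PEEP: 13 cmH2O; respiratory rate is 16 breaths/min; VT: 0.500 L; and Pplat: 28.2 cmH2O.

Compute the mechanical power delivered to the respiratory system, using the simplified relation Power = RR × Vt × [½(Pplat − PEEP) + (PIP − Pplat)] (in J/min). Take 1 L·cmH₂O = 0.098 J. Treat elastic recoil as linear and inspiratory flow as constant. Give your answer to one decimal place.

12.5

Per-breath work = Vt × [½(Pplat−PEEP) + (PIP−Pplat)] = 0.500 × [0.5×15.2 + 8.4] = 0.500 × 16.0 = 8.0 L·cmH2O.
Power = 16 × 8.0 = 128.0 L·cmH2O/min.
× 0.098 J/(L·cmH2O) → 12.544 J/min.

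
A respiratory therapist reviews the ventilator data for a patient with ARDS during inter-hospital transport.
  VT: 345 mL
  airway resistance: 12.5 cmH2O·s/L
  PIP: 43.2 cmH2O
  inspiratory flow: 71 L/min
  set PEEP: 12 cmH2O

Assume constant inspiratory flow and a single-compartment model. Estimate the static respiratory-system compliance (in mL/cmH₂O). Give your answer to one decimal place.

Flow: 71 L/min ÷ 60 = 1.1833 L/s.
Equation of motion (constant flow): PIP = Vt/C + R·V̇ + PEEP.
Vt/C = PIP − R·V̇ − PEEP = 43.2 − 12.5×1.1833 − 12 = 43.2 − 14.791 − 12 = 16.409 cmH2O.
C = Vt / 16.409 = 345 / 16.409 = 21.025 mL/cmH2O.

21.0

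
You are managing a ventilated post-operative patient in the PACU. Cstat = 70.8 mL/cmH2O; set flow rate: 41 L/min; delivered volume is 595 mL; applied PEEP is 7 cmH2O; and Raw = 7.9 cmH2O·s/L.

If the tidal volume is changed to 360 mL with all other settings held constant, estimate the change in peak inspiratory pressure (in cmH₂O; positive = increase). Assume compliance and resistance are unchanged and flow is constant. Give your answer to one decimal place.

-3.3

PIP = Vt/C + R·V̇ + PEEP (constant-flow equation of motion).
Only the elastic term changes: ΔPIP = ΔVt / C = (360 − 595) / 70.8 = -3.319 cmH2O.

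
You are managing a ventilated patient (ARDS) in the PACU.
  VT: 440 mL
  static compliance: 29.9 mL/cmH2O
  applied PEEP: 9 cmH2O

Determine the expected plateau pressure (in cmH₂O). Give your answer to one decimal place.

Pplat = PEEP + Vt / Cstat = 9 + 440 / 29.9 = 9 + 14.716 = 23.716 cmH2O.

23.7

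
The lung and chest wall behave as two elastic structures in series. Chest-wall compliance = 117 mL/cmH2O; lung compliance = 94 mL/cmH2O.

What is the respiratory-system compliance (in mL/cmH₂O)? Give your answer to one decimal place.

Lung and chest wall are elastances in series: 1/Crs = 1/CL + 1/Ccw.
1/Crs = 1/94 + 1/117 = 0.01919.
Crs = 52.11 mL/cmH2O.

52.1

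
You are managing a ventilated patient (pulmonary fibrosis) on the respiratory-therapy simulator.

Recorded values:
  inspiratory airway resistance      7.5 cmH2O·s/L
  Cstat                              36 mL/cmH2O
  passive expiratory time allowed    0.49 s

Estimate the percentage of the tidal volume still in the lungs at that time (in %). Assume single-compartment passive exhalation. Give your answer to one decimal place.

τ = R × C = 7.5 × 36 mL/cmH2O = 7.5 × 0.036 L/cmH2O = 0.27 s.
Passive exhalation: V(t)/V₀ = e^(−t/τ) = e^(−0.49/0.27) = 0.1629.
Fraction remaining = 0.1629 → 16.29%.

16.3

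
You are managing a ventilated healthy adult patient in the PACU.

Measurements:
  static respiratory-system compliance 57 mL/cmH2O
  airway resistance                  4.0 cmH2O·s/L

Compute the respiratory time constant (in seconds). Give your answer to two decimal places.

0.23

τ = R × C = 4.0 × 57 mL/cmH2O = 4.0 × 0.057 L/cmH2O = 0.228 s.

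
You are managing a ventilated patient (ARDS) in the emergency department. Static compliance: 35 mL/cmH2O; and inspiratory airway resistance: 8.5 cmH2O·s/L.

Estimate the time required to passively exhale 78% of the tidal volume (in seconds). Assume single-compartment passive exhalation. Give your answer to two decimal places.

τ = R × C = 8.5 × 35 mL/cmH2O = 8.5 × 0.035 L/cmH2O = 0.2975 s.
Exhaled fraction f = 1 − e^(−t/τ) → t = −τ·ln(1 − f) = −0.2975·ln(0.22) = 0.4505 s.

0.45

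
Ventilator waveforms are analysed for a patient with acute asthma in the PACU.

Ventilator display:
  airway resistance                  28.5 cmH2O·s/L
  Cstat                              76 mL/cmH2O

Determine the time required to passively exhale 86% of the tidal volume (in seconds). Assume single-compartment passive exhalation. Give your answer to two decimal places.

4.26

τ = R × C = 28.5 × 76 mL/cmH2O = 28.5 × 0.076 L/cmH2O = 2.166 s.
Exhaled fraction f = 1 − e^(−t/τ) → t = −τ·ln(1 − f) = −2.166·ln(0.14) = 4.259 s.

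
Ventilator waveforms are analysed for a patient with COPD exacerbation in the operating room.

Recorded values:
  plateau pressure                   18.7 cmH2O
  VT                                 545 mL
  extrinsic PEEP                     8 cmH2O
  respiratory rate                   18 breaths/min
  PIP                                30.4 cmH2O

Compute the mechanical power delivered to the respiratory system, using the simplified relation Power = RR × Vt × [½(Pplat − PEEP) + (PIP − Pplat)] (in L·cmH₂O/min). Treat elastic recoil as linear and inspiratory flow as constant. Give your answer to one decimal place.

Per-breath work = Vt × [½(Pplat−PEEP) + (PIP−Pplat)] = 0.545 × [0.5×10.7 + 11.7] = 0.545 × 17.05 = 9.292 L·cmH2O.
Power = 18 × 9.292 = 167.26 L·cmH2O/min.

167.3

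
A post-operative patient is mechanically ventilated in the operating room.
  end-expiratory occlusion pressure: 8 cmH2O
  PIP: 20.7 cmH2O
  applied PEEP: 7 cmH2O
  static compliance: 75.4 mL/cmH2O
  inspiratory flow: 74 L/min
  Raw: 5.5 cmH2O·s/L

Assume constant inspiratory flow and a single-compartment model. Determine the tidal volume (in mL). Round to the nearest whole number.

Flow: 74 L/min ÷ 60 = 1.2333 L/s.
Total PEEP = 8 cmH2O (set 7 + intrinsic 1); this is the baseline alveolar pressure.
Equation of motion (constant flow): PIP = Vt/C + R·V̇ + PEEP.
Vt/C = PIP − R·V̇ − PEEP = 20.7 − 6.783 − 8 = 5.917 cmH2O.
Vt = C × 5.917 = 75.4 × 5.917 = 446.14 mL.

446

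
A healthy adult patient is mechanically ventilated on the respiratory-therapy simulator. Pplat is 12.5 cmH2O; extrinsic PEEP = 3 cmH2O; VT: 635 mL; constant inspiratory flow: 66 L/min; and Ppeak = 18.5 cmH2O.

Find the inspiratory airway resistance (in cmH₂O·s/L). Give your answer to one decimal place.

Flow: 66 L/min ÷ 60 = 1.1 L/s.
Raw = (PIP − Pplat) / flow = (18.5 − 12.5) / 1.1 = 6.0 / 1.1 = 5.455 cmH2O·s/L.

5.5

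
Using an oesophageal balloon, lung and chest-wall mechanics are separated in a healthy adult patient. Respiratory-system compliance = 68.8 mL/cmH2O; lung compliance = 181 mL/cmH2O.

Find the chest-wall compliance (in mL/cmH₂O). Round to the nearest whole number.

1/Ccw = 1/Crs − 1/CL.
1/Ccw = 1/68.8 − 1/181 = 0.00901.
Ccw = 110.99 mL/cmH2O.

111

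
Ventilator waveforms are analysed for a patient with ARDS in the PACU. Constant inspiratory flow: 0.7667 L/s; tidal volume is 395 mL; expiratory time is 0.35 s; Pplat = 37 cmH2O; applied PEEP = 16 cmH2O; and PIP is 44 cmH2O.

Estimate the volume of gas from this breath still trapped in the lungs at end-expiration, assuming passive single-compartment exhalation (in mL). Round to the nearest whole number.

51

R = (PIP − Pplat)/V̇ = (44 − 37) / 0.7667 = 7.0/0.7667 = 9.13 cmH2O·s/L.
C = Vt/(Pplat − PEEP) = 395.0 / (37 − 16) = 395.0/21.0 = 18.81 mL/cmH2O.
τ = R × C = 9.13 × 0.01881 L/cmH2O = 0.1717 s.
Fraction remaining = e^(−Te/τ) = e^(−0.35/0.1717) = 0.1302.
Trapped volume = 395.0 × 0.1302 = 51.429 mL.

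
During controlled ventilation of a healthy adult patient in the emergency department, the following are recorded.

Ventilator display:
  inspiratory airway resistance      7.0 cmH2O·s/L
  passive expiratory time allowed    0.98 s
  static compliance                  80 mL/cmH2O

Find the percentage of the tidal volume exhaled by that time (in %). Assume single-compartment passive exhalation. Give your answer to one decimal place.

82.6

τ = R × C = 7.0 × 80 mL/cmH2O = 7.0 × 0.080 L/cmH2O = 0.56 s.
Passive exhalation: V(t)/V₀ = e^(−t/τ) = e^(−0.98/0.56) = 0.1738.
Fraction exhaled = 1 − 0.1738 = 0.8262 → 82.62%.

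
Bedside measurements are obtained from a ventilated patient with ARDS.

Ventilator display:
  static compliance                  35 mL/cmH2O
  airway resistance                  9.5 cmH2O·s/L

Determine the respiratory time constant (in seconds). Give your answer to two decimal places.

τ = R × C = 9.5 × 35 mL/cmH2O = 9.5 × 0.035 L/cmH2O = 0.3325 s.

0.33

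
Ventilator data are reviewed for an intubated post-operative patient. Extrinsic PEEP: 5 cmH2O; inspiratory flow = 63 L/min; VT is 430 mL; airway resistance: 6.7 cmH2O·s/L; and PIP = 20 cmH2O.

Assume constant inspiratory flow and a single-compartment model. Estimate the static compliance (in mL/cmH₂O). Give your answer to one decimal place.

54.0

Flow: 63 L/min ÷ 60 = 1.05 L/s.
Equation of motion (constant flow): PIP = Vt/C + R·V̇ + PEEP.
Vt/C = PIP − R·V̇ − PEEP = 20 − 6.7×1.05 − 5 = 20 − 7.035 − 5 = 7.965 cmH2O.
C = Vt / 7.965 = 430 / 7.965 = 53.986 mL/cmH2O.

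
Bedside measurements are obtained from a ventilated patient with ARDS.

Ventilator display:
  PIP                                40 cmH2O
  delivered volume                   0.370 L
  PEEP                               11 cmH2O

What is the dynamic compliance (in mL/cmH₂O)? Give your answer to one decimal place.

12.8

Dynamic compliance = Vt / (PIP − PEEP) = 370 / (40 − 11) = 370 / 29.0 = 12.759 mL/cmH2O.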